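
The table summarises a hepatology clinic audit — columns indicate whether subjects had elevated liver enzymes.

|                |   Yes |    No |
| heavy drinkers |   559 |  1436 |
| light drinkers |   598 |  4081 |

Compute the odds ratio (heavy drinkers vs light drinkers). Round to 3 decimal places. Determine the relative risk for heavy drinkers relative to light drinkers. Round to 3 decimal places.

OR = 2.657; RR = 2.192

OR = (559 × 4081) / (1436 × 598) = 2281279/858728 ≈ 2.657
risk, heavy drinkers = 559/1995 = 0.2802
risk, light drinkers = 598/4679 = 0.1278
RR = 0.2802 / 0.1278 = 2.192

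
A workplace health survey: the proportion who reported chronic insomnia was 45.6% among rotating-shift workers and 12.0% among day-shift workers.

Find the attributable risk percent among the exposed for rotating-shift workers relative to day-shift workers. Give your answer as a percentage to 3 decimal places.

AR% = (0.4560 − 0.1200) / 0.4560 = 0.7368 → 73.684%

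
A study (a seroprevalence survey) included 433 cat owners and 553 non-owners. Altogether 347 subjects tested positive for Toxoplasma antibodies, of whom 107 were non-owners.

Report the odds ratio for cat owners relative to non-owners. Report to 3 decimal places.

cat owners with the outcome: 347 − 107 = 240
cat owners without the outcome: 433 − 240 = 193
non-owners without the outcome: 553 − 107 = 446
OR = (240 × 446) / (193 × 107) = 107040/20651 ≈ 5.183

OR = 5.183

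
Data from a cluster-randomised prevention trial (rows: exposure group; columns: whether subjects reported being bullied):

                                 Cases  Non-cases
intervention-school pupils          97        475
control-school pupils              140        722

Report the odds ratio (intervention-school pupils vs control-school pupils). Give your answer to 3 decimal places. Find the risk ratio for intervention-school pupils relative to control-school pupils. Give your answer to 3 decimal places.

OR = 1.053; RR = 1.044

odds, intervention-school pupils = 97/475 = 0.2042
odds, control-school pupils = 140/722 = 0.1939
OR = 0.2042 / 0.1939 = 1.053
risk, intervention-school pupils = 97/572 = 0.1696
risk, control-school pupils = 140/862 = 0.1624
RR = 0.1696 / 0.1624 = 1.044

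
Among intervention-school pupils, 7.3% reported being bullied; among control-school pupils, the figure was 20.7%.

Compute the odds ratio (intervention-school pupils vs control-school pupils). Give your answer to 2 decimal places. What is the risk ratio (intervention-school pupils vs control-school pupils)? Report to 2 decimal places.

OR = 0.30; RR = 0.35

odds, intervention-school pupils = 0.0730/0.9270 = 0.0787
odds, control-school pupils = 0.2070/0.7930 = 0.2610
OR = 0.0787 / 0.2610 = 0.30
RR = 0.0730 / 0.2070 = 0.35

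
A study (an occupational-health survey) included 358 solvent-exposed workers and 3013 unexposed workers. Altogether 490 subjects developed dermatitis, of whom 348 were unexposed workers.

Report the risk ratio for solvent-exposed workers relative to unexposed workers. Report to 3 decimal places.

RR ≈ 3.434

solvent-exposed workers with the outcome: 490 − 348 = 142
solvent-exposed workers without the outcome: 358 − 142 = 216
unexposed workers without the outcome: 3013 − 348 = 2665
risk, solvent-exposed workers = 142/358 = 0.3966
risk, unexposed workers = 348/3013 = 0.1155
RR = 0.3966 / 0.1155 = 3.434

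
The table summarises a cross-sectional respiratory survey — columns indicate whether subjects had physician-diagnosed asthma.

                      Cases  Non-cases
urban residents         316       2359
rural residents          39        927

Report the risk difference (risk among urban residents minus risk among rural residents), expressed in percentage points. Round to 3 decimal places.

risk, urban residents = 316/2675 = 0.11813
risk, rural residents = 39/966 = 0.04037
risk difference = 0.11813 − 0.04037 = 0.07776 → 7.776 percentage points

RD = 7.776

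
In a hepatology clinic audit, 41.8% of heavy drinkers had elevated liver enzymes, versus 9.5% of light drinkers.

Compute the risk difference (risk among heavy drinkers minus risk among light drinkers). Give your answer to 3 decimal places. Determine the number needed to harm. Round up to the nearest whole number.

RD = 0.323; NNH = 4

risk difference = 0.4180 − 0.0950 = 0.323
absolute risk difference = 0.323000
1 / 0.323000 = 3.096 → round up → 4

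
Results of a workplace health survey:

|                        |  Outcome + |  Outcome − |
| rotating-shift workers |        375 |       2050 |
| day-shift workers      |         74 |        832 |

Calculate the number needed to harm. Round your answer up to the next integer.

risk, rotating-shift workers = 375/2425 = 0.154639
risk, day-shift workers = 74/906 = 0.081678
absolute risk difference = 0.072961
1 / 0.072961 = 13.706 → round up → 14

NNH: 14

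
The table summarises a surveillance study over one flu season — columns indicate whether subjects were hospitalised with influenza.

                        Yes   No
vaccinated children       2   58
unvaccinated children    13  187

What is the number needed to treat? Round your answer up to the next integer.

risk, vaccinated children = 2/60 = 0.033333
risk, unvaccinated children = 13/200 = 0.065000
absolute risk difference = 0.031667
1 / 0.031667 = 31.579 → round up → 32

32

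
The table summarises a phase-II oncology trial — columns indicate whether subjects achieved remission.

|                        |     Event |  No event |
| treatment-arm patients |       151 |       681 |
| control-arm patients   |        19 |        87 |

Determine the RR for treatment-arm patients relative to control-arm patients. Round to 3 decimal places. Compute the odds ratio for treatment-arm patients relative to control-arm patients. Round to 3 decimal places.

risk, treatment-arm patients = 151/832 = 0.1815
risk, control-arm patients = 19/106 = 0.1792
RR = 0.1815 / 0.1792 = 1.013
OR = (151 × 87) / (681 × 19) = 13137/12939 ≈ 1.015

RR = 1.013; OR = 1.015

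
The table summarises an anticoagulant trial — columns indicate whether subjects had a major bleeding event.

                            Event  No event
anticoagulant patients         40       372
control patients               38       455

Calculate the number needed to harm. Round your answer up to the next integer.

50

risk, anticoagulant patients = 40/412 = 0.097087
risk, control patients = 38/493 = 0.077079
absolute risk difference = 0.020008
1 / 0.020008 = 49.980 → round up → 50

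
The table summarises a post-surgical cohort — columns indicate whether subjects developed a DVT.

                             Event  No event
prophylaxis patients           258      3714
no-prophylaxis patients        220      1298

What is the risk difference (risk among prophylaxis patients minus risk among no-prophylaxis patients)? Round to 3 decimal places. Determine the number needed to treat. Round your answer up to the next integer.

RD = -0.080; NNT = 13

risk, prophylaxis patients = 258/3972 = 0.0650
risk, no-prophylaxis patients = 220/1518 = 0.1449
risk difference = 0.0650 − 0.1449 = -0.080
absolute risk difference = 0.079973
1 / 0.079973 = 12.504 → round up → 13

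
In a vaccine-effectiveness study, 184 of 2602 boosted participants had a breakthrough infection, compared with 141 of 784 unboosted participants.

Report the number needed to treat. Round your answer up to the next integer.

NNT = 10

risk, boosted participants = 184/2602 = 0.070715
risk, unboosted participants = 141/784 = 0.179847
absolute risk difference = 0.109132
1 / 0.109132 = 9.163 → round up → 10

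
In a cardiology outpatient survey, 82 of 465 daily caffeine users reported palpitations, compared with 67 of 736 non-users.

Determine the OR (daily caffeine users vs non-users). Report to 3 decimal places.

OR = (82 × 669) / (383 × 67) = 54858/25661 ≈ 2.138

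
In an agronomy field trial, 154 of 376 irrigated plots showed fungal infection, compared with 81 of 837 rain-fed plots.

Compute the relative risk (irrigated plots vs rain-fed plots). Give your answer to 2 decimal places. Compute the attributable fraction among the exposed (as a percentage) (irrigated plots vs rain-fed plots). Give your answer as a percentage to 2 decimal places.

risk, irrigated plots = 154/376 = 0.4096
risk, rain-fed plots = 81/837 = 0.0968
RR = 0.4096 / 0.0968 = 4.23
AR% = (0.4096 − 0.0968) / 0.4096 = 0.7637 → 76.37%

RR = 4.23; AR% = 76.37%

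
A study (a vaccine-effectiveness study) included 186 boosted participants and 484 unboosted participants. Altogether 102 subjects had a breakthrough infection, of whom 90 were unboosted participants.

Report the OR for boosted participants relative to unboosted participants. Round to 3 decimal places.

OR ≈ 0.302

boosted participants with the outcome: 102 − 90 = 12
boosted participants without the outcome: 186 − 12 = 174
unboosted participants without the outcome: 484 − 90 = 394
OR = (12 × 394) / (174 × 90) = 4728/15660 ≈ 0.302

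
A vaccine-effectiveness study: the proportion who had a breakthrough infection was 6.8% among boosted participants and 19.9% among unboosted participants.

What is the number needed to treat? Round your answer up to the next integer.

8

absolute risk difference = 0.131000
1 / 0.131000 = 7.634 → round up → 8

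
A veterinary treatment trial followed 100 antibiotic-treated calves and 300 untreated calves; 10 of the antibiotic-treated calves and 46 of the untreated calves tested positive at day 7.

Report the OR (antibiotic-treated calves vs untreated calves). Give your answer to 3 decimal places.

OR = (10 × 254) / (90 × 46) = 2540/4140 ≈ 0.614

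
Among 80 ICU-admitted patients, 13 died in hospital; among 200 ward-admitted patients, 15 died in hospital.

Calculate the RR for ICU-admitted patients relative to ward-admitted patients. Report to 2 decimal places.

RR = 2.17

risk, ICU-admitted patients = 13/80 = 0.1625
risk, ward-admitted patients = 15/200 = 0.0750
RR = 0.1625 / 0.0750 = 2.17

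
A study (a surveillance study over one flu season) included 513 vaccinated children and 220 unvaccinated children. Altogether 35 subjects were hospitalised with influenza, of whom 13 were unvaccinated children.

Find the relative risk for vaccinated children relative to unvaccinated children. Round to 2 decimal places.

0.73

vaccinated children with the outcome: 35 − 13 = 22
vaccinated children without the outcome: 513 − 22 = 491
unvaccinated children without the outcome: 220 − 13 = 207
risk, vaccinated children = 22/513 = 0.04288
risk, unvaccinated children = 13/220 = 0.05909
RR = 0.04288 / 0.05909 = 0.73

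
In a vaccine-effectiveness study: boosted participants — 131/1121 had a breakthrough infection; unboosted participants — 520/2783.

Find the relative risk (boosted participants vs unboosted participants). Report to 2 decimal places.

risk, boosted participants = 131/1121 = 0.1169
risk, unboosted participants = 520/2783 = 0.1868
RR = 0.1169 / 0.1868 = 0.63

0.63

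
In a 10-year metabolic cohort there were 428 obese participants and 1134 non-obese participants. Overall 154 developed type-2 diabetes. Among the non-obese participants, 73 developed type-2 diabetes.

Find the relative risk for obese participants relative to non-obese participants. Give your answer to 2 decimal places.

obese participants with the outcome: 154 − 73 = 81
obese participants without the outcome: 428 − 81 = 347
non-obese participants without the outcome: 1134 − 73 = 1061
risk, obese participants = 81/428 = 0.1893
risk, non-obese participants = 73/1134 = 0.0644
RR = 0.1893 / 0.0644 = 2.94

2.94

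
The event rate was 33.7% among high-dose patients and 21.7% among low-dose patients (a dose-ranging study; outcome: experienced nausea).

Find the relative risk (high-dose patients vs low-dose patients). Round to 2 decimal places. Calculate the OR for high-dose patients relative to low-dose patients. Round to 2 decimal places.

RR = 0.3370 / 0.2170 = 1.55
odds, high-dose patients = 0.3370/0.6630 = 0.5083
odds, low-dose patients = 0.2170/0.7830 = 0.2771
OR = 0.5083 / 0.2771 = 1.83

RR = 1.55; OR = 1.83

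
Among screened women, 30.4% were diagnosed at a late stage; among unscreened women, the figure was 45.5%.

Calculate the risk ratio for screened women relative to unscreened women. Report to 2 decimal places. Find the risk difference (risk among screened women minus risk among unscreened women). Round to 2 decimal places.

RR = 0.3040 / 0.4550 = 0.67
risk difference = 0.3040 − 0.4550 = -0.15

RR = 0.67; RD = -0.15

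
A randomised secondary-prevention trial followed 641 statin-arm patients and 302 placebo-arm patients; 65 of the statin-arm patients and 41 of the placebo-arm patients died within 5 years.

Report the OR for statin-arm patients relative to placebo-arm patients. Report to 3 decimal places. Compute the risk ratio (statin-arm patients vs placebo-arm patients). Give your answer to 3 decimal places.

OR = 0.718; RR = 0.747

OR = (65 × 261) / (576 × 41) = 16965/23616 ≈ 0.718
risk, statin-arm patients = 65/641 = 0.1014
risk, placebo-arm patients = 41/302 = 0.1358
RR = 0.1014 / 0.1358 = 0.747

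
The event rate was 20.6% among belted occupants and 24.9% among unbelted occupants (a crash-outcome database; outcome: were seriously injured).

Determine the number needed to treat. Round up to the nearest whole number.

absolute risk difference = 0.043000
1 / 0.043000 = 23.256 → round up → 24

NNT = 24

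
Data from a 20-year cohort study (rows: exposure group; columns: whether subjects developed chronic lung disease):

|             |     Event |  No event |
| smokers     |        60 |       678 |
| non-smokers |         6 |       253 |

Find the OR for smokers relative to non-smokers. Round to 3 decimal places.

OR = (60 × 253) / (678 × 6) = 15180/4068 ≈ 3.732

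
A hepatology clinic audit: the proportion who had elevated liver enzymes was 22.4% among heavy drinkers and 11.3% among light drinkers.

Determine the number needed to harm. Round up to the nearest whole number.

NNH ≈ 10

absolute risk difference = 0.111000
1 / 0.111000 = 9.009 → round up → 10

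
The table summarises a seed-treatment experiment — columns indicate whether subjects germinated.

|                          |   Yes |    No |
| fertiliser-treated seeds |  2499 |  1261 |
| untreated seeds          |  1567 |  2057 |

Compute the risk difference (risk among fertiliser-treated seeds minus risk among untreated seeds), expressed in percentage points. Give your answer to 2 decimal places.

RD: 23.22

risk, fertiliser-treated seeds = 2499/3760 = 0.6646
risk, untreated seeds = 1567/3624 = 0.4324
risk difference = 0.6646 − 0.4324 = 0.2322 → 23.22 percentage points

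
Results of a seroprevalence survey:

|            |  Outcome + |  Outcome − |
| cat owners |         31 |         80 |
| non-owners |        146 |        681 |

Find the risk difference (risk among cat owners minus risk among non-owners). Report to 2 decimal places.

0.10

risk, cat owners = 31/111 = 0.2793
risk, non-owners = 146/827 = 0.1765
risk difference = 0.2793 − 0.1765 = 0.10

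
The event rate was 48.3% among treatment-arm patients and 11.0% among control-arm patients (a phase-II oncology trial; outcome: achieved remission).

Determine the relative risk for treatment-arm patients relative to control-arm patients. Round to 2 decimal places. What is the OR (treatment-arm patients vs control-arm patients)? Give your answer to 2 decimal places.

RR = 4.39; OR = 7.56

RR = 0.4830 / 0.1100 = 4.39
odds, treatment-arm patients = 0.4830/0.5170 = 0.9342
odds, control-arm patients = 0.1100/0.8900 = 0.1236
OR = 0.9342 / 0.1236 = 7.56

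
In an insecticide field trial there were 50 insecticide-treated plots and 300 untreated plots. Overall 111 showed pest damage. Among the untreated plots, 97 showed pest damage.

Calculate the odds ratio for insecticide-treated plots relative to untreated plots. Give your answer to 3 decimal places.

OR ≈ 0.814

insecticide-treated plots with the outcome: 111 − 97 = 14
insecticide-treated plots without the outcome: 50 − 14 = 36
untreated plots without the outcome: 300 − 97 = 203
OR = (14 × 203) / (36 × 97) = 2842/3492 ≈ 0.814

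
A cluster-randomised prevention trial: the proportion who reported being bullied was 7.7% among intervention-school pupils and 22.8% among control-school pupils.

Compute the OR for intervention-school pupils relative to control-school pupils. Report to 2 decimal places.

0.28

odds, intervention-school pupils = 0.0770/0.9230 = 0.0834
odds, control-school pupils = 0.2280/0.7720 = 0.2953
OR = 0.0834 / 0.2953 = 0.28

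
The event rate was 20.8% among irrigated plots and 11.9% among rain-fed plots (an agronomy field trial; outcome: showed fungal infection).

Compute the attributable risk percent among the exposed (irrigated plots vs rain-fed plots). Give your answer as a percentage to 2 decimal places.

AR% = (0.2080 − 0.1190) / 0.2080 = 0.4279 → 42.79%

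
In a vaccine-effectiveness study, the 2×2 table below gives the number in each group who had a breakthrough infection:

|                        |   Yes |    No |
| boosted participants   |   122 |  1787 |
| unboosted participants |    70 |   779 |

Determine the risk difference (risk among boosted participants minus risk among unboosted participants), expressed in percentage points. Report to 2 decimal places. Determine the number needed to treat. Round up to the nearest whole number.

risk, boosted participants = 122/1909 = 0.0639
risk, unboosted participants = 70/849 = 0.0824
risk difference = 0.0639 − 0.0824 = -0.0185 → -1.85 percentage points
absolute risk difference = 0.018542
1 / 0.018542 = 53.932 → round up → 54

RD = -1.85; NNT = 54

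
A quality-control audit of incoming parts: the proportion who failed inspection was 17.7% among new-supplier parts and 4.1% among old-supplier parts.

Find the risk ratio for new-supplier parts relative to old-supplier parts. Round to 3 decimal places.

RR = 0.17700 / 0.04100 = 4.317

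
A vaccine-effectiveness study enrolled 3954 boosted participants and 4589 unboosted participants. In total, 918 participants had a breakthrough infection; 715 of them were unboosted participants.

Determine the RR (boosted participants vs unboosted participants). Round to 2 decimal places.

boosted participants with the outcome: 918 − 715 = 203
boosted participants without the outcome: 3954 − 203 = 3751
unboosted participants without the outcome: 4589 − 715 = 3874
risk, boosted participants = 203/3954 = 0.0513
risk, unboosted participants = 715/4589 = 0.1558
RR = 0.0513 / 0.1558 = 0.33

RR = 0.33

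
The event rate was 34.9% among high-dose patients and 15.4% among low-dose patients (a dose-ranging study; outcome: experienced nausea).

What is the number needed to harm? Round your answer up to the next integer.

absolute risk difference = 0.195000
1 / 0.195000 = 5.128 → round up → 6

NNH: 6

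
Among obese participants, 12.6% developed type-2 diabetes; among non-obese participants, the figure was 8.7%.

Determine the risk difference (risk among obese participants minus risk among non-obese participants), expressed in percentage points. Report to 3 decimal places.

RD: 3.900

risk difference = 0.1260 − 0.0870 = 0.0390 → 3.900 percentage points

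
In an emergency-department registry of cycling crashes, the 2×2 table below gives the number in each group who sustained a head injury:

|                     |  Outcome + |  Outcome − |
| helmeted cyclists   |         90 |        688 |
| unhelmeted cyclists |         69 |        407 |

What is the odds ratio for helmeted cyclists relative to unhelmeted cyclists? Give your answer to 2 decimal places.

odds, helmeted cyclists = 90/688 = 0.1308
odds, unhelmeted cyclists = 69/407 = 0.1695
OR = 0.1308 / 0.1695 = 0.77

OR = 0.77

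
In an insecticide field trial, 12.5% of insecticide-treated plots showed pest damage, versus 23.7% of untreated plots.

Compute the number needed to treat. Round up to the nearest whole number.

absolute risk difference = 0.112000
1 / 0.112000 = 8.929 → round up → 9

NNT: 9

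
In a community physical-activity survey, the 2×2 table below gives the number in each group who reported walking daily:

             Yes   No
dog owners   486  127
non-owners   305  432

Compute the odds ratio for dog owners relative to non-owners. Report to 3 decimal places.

OR = (486 × 432) / (127 × 305) = 209952/38735 ≈ 5.420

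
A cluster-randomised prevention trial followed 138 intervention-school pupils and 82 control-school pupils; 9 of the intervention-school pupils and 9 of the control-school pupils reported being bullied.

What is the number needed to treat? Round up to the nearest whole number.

risk, intervention-school pupils = 9/138 = 0.065217
risk, control-school pupils = 9/82 = 0.109756
absolute risk difference = 0.044539
1 / 0.044539 = 22.452 → round up → 23

NNT = 23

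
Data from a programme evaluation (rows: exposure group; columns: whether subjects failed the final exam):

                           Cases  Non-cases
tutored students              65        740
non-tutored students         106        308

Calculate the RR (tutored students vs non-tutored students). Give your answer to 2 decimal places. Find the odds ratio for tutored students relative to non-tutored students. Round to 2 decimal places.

risk, tutored students = 65/805 = 0.0807
risk, non-tutored students = 106/414 = 0.2560
RR = 0.0807 / 0.2560 = 0.32
odds, tutored students = 65/740 = 0.0878
odds, non-tutored students = 106/308 = 0.3442
OR = 0.0878 / 0.3442 = 0.26

RR = 0.32; OR = 0.26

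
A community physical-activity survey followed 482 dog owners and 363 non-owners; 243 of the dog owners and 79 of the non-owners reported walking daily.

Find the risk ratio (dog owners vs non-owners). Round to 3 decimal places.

risk, dog owners = 243/482 = 0.5041
risk, non-owners = 79/363 = 0.2176
RR = 0.5041 / 0.2176 = 2.317

RR = 2.317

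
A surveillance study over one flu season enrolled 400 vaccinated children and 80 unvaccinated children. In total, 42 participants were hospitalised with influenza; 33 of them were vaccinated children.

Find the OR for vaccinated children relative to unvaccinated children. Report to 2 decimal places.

vaccinated children without the outcome: 400 − 33 = 367
unvaccinated children with the outcome: 42 − 33 = 9
unvaccinated children without the outcome: 80 − 9 = 71
OR = (33 × 71) / (367 × 9) = 2343/3303 ≈ 0.71

OR = 0.71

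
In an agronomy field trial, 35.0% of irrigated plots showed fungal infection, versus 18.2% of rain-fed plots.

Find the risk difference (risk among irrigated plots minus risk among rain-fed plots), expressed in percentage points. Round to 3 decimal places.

risk difference = 0.3500 − 0.1820 = 0.1680 → 16.800 percentage points

RD ≈ 16.800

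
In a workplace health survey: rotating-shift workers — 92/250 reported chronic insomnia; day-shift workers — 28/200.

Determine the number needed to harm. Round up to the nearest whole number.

risk, rotating-shift workers = 92/250 = 0.368000
risk, day-shift workers = 28/200 = 0.140000
absolute risk difference = 0.228000
1 / 0.228000 = 4.386 → round up → 5

5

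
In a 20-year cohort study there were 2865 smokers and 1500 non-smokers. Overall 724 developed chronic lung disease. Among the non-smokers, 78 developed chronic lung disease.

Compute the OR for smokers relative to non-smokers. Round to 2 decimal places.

OR: 5.31

smokers with the outcome: 724 − 78 = 646
smokers without the outcome: 2865 − 646 = 2219
non-smokers without the outcome: 1500 − 78 = 1422
OR = (646 × 1422) / (2219 × 78) = 918612/173082 ≈ 5.31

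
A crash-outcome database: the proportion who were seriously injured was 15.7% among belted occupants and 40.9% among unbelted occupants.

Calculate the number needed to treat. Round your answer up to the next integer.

4

absolute risk difference = 0.252000
1 / 0.252000 = 3.968 → round up → 4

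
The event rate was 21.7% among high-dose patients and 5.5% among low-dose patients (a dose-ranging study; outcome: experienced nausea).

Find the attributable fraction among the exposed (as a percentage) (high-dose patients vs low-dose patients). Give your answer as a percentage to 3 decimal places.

AR% = (0.2170 − 0.0550) / 0.2170 = 0.7465 → 74.654%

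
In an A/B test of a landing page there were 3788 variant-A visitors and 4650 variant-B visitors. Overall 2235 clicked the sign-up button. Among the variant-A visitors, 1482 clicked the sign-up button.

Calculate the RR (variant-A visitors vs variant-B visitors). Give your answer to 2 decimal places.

RR = 2.42

variant-A visitors without the outcome: 3788 − 1482 = 2306
variant-B visitors with the outcome: 2235 − 1482 = 753
variant-B visitors without the outcome: 4650 − 753 = 3897
risk, variant-A visitors = 1482/3788 = 0.3912
risk, variant-B visitors = 753/4650 = 0.1619
RR = 0.3912 / 0.1619 = 2.42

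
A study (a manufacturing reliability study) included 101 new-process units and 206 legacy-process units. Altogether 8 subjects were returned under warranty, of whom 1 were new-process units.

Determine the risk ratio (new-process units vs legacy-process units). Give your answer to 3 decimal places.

RR: 0.291

new-process units without the outcome: 101 − 1 = 100
legacy-process units with the outcome: 8 − 1 = 7
legacy-process units without the outcome: 206 − 7 = 199
risk, new-process units = 1/101 = 0.00990
risk, legacy-process units = 7/206 = 0.03398
RR = 0.00990 / 0.03398 = 0.291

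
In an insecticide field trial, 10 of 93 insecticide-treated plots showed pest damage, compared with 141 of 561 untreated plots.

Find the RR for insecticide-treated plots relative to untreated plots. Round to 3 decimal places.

risk, insecticide-treated plots = 10/93 = 0.1075
risk, untreated plots = 141/561 = 0.2513
RR = 0.1075 / 0.2513 = 0.428

RR ≈ 0.428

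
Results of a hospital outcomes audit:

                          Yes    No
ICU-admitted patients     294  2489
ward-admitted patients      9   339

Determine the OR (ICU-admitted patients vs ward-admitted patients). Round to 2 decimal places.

odds, ICU-admitted patients = 294/2489 = 0.11812
odds, ward-admitted patients = 9/339 = 0.02655
OR = 0.11812 / 0.02655 = 4.45

4.45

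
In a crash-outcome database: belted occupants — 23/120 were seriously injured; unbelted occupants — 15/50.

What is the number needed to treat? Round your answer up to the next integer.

risk, belted occupants = 23/120 = 0.191667
risk, unbelted occupants = 15/50 = 0.300000
absolute risk difference = 0.108333
1 / 0.108333 = 9.231 → round up → 10

NNT ≈ 10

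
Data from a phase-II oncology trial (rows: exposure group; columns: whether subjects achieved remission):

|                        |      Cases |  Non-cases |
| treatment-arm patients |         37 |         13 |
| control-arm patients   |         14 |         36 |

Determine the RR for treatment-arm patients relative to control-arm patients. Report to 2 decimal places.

2.64

risk, treatment-arm patients = 37/50 = 0.7400
risk, control-arm patients = 14/50 = 0.2800
RR = 0.7400 / 0.2800 = 2.64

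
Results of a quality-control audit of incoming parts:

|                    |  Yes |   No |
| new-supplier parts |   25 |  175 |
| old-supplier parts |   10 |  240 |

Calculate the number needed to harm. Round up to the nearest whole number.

risk, new-supplier parts = 25/200 = 0.125000
risk, old-supplier parts = 10/250 = 0.040000
absolute risk difference = 0.085000
1 / 0.085000 = 11.765 → round up → 12

NNH: 12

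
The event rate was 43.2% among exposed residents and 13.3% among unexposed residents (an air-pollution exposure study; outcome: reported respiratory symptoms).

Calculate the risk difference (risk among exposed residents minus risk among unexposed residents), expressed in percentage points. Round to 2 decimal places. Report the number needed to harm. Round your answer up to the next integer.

risk difference = 0.4320 − 0.1330 = 0.2990 → 29.90 percentage points
absolute risk difference = 0.299000
1 / 0.299000 = 3.344 → round up → 4

RD = 29.90; NNH = 4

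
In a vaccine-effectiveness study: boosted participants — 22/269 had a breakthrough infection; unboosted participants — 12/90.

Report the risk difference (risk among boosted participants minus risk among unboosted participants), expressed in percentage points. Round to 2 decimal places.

risk, boosted participants = 22/269 = 0.0818
risk, unboosted participants = 12/90 = 0.1333
risk difference = 0.0818 − 0.1333 = -0.0515 → -5.15 percentage points

RD = -5.15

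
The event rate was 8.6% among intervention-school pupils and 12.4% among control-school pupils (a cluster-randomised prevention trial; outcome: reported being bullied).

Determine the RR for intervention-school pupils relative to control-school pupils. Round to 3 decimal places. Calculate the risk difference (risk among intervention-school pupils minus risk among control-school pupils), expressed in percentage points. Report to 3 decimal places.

RR = 0.0860 / 0.1240 = 0.694
risk difference = 0.0860 − 0.1240 = -0.0380 → -3.800 percentage points

RR = 0.694; RD = -3.800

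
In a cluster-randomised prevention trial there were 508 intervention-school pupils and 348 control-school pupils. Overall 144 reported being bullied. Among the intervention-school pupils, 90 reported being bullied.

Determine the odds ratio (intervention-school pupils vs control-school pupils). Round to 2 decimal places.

intervention-school pupils without the outcome: 508 − 90 = 418
control-school pupils with the outcome: 144 − 90 = 54
control-school pupils without the outcome: 348 − 54 = 294
OR = (90 × 294) / (418 × 54) = 26460/22572 ≈ 1.17

OR ≈ 1.17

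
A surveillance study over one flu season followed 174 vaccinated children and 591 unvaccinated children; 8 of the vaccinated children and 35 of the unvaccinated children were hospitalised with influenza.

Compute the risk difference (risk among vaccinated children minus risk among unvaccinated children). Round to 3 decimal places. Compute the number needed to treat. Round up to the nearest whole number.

risk, vaccinated children = 8/174 = 0.04598
risk, unvaccinated children = 35/591 = 0.05922
risk difference = 0.04598 − 0.05922 = -0.013
absolute risk difference = 0.013245
1 / 0.013245 = 75.500 → round up → 76

RD = -0.013; NNT = 76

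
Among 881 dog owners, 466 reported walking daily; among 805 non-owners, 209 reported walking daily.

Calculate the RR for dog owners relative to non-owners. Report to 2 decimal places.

risk, dog owners = 466/881 = 0.5289
risk, non-owners = 209/805 = 0.2596
RR = 0.5289 / 0.2596 = 2.04

RR = 2.04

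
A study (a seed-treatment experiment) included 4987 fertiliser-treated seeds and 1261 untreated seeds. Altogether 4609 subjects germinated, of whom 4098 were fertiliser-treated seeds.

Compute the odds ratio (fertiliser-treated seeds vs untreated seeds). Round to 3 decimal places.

6.766

fertiliser-treated seeds without the outcome: 4987 − 4098 = 889
untreated seeds with the outcome: 4609 − 4098 = 511
untreated seeds without the outcome: 1261 − 511 = 750
OR = (4098 × 750) / (889 × 511) = 3073500/454279 ≈ 6.766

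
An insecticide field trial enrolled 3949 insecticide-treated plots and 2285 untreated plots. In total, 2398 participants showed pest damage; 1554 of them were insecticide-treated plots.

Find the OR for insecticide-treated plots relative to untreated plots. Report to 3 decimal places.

insecticide-treated plots without the outcome: 3949 − 1554 = 2395
untreated plots with the outcome: 2398 − 1554 = 844
untreated plots without the outcome: 2285 − 844 = 1441
OR = (1554 × 1441) / (2395 × 844) = 2239314/2021380 ≈ 1.108

1.108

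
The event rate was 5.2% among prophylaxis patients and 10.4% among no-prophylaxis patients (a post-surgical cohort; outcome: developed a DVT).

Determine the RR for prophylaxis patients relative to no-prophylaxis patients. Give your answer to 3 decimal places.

RR = 0.0520 / 0.1040 = 0.500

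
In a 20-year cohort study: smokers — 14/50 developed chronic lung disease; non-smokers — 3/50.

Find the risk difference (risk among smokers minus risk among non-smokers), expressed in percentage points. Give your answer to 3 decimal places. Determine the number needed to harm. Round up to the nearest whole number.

risk, smokers = 14/50 = 0.2800
risk, non-smokers = 3/50 = 0.0600
risk difference = 0.2800 − 0.0600 = 0.2200 → 22.000 percentage points
absolute risk difference = 0.220000
1 / 0.220000 = 4.545 → round up → 5

RD = 22.000; NNH = 5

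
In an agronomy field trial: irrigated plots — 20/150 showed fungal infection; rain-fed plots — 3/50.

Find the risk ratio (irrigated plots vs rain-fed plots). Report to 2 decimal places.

risk, irrigated plots = 20/150 = 0.1333
risk, rain-fed plots = 3/50 = 0.0600
RR = 0.1333 / 0.0600 = 2.22

2.22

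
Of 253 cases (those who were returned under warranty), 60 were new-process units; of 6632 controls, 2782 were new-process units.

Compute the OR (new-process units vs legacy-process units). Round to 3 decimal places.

OR = (60 × 3850) / (2782 × 193) = 231000/536926 ≈ 0.430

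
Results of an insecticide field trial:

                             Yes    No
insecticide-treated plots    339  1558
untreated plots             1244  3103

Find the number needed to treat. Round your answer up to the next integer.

risk, insecticide-treated plots = 339/1897 = 0.178703
risk, untreated plots = 1244/4347 = 0.286174
absolute risk difference = 0.107471
1 / 0.107471 = 9.305 → round up → 10

NNT = 10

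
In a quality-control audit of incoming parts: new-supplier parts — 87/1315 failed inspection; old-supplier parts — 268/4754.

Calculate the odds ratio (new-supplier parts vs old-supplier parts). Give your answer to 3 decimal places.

odds, new-supplier parts = 87/1228 = 0.0708
odds, old-supplier parts = 268/4486 = 0.0597
OR = 0.0708 / 0.0597 = 1.186

1.186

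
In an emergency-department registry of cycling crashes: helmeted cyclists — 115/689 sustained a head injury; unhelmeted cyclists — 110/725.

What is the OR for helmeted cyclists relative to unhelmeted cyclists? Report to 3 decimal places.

OR = (115 × 615) / (574 × 110) = 70725/63140 ≈ 1.120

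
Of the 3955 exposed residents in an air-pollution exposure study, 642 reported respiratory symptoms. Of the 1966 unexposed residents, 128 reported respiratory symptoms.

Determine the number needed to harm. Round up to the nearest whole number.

NNH = 11

risk, exposed residents = 642/3955 = 0.162326
risk, unexposed residents = 128/1966 = 0.065107
absolute risk difference = 0.097219
1 / 0.097219 = 10.286 → round up → 11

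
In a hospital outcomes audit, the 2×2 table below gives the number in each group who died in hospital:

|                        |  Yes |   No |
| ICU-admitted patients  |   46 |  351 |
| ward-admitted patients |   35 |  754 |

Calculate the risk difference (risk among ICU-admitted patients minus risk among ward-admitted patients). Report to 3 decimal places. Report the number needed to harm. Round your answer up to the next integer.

risk, ICU-admitted patients = 46/397 = 0.11587
risk, ward-admitted patients = 35/789 = 0.04436
risk difference = 0.11587 − 0.04436 = 0.072
absolute risk difference = 0.071509
1 / 0.071509 = 13.984 → round up → 14

RD = 0.072; NNH = 14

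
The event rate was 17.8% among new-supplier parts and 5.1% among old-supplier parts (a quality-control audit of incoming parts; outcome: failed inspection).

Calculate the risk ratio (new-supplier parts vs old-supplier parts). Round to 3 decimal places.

RR = 0.1780 / 0.0510 = 3.490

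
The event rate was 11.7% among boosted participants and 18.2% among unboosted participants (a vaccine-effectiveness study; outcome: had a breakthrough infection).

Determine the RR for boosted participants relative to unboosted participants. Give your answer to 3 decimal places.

RR = 0.1170 / 0.1820 = 0.643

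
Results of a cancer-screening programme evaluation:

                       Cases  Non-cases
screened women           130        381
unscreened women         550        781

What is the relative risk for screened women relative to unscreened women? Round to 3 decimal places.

0.616

risk, screened women = 130/511 = 0.2544
risk, unscreened women = 550/1331 = 0.4132
RR = 0.2544 / 0.4132 = 0.616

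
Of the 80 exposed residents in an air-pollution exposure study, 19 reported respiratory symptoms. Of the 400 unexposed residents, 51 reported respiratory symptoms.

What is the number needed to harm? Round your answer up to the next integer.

risk, exposed residents = 19/80 = 0.237500
risk, unexposed residents = 51/400 = 0.127500
absolute risk difference = 0.110000
1 / 0.110000 = 9.091 → round up → 10

10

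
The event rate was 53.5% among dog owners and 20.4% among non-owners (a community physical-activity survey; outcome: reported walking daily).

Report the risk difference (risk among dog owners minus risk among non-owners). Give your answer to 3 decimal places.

risk difference = 0.5350 − 0.2040 = 0.331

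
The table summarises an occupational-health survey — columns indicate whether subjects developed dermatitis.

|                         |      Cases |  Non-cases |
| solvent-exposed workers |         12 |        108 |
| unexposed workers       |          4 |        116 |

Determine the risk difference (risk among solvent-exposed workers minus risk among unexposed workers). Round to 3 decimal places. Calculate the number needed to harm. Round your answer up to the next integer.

RD = 0.067; NNH = 15

risk, solvent-exposed workers = 12/120 = 0.10000
risk, unexposed workers = 4/120 = 0.03333
risk difference = 0.10000 − 0.03333 = 0.067
absolute risk difference = 0.066667
1 / 0.066667 = 15.000 → round up → 15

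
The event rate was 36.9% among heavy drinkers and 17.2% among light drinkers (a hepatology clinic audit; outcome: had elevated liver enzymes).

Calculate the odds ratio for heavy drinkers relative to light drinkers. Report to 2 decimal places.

odds, heavy drinkers = 0.3690/0.6310 = 0.5848
odds, light drinkers = 0.1720/0.8280 = 0.2077
OR = 0.5848 / 0.2077 = 2.82

2.82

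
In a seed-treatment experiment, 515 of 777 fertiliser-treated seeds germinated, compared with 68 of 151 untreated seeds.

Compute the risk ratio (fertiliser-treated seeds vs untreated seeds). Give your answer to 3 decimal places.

1.472

risk, fertiliser-treated seeds = 515/777 = 0.6628
risk, untreated seeds = 68/151 = 0.4503
RR = 0.6628 / 0.4503 = 1.472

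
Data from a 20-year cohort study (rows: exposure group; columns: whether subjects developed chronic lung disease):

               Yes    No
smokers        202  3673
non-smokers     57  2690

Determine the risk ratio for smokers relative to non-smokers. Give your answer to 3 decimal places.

risk, smokers = 202/3875 = 0.05213
risk, non-smokers = 57/2747 = 0.02075
RR = 0.05213 / 0.02075 = 2.512

RR = 2.512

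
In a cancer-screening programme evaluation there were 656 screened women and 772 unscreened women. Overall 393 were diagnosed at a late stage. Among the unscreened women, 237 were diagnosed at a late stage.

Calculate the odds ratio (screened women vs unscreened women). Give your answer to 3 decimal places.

screened women with the outcome: 393 − 237 = 156
screened women without the outcome: 656 − 156 = 500
unscreened women without the outcome: 772 − 237 = 535
OR = (156 × 535) / (500 × 237) = 83460/118500 ≈ 0.704

OR ≈ 0.704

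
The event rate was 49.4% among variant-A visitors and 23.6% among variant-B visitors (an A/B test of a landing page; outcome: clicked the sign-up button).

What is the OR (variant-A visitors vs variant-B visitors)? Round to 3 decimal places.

odds, variant-A visitors = 0.4940/0.5060 = 0.9763
odds, variant-B visitors = 0.2360/0.7640 = 0.3089
OR = 0.9763 / 0.3089 = 3.161

3.161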